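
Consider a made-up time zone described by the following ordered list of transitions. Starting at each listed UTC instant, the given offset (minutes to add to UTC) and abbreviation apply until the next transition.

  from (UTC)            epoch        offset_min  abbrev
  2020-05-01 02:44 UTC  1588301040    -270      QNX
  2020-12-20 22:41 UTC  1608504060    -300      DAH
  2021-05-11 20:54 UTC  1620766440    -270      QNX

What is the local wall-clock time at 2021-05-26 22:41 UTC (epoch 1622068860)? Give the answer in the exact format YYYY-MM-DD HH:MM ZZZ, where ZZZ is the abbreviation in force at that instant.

2021-05-26 18:11 QNX

Query: 2021-05-26 22:41 UTC
Rule 3/3 (QNX, -04:30): 2021-05-11 20:54 UTC ≤ query < +∞
22·60 + 41 - 270 = 1091 min
1091 = 0·1440 + 1091; 1091 = 18·60 + 11 → 18:11, same day
→ 2021-05-26 18:11 QNX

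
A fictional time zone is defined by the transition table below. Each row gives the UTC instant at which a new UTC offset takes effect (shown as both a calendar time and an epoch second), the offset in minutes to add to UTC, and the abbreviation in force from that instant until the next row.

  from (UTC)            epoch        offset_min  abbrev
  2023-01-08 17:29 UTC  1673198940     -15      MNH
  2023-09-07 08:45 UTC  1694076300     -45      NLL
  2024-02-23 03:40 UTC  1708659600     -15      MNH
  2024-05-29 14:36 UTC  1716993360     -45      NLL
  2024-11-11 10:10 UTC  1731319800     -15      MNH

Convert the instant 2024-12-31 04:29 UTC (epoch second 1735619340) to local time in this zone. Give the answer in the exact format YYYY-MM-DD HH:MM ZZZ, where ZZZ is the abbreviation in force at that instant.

Query: 2024-12-31 04:29 UTC
Rule 5/5 (MNH, -00:15): 2024-11-11 10:10 UTC ≤ query < +∞
4·60 + 29 - 15 = 254 min
254 = 0·1440 + 254; 254 = 4·60 + 14 → 04:14, same day
→ 2024-12-31 04:14 MNH

2024-12-31 04:14 MNH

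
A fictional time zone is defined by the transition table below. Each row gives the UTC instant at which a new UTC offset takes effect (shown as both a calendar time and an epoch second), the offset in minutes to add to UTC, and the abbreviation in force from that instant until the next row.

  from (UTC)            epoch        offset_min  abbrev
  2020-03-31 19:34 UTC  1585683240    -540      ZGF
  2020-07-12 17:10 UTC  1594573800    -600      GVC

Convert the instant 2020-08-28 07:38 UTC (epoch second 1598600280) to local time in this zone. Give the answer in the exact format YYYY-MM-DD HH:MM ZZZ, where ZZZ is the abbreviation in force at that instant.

Query: 2020-08-28 07:38 UTC
Rule 2/2 (GVC, -10:00): 2020-07-12 17:10 UTC ≤ query < +∞
7·60 + 38 - 600 = -142 min
-142 = -1·1440 + 1298; 1298 = 21·60 + 38 → 21:38, 2020-08-28 - 1 day = 2020-08-27
→ 2020-08-27 21:38 GVC

2020-08-27 21:38 GVC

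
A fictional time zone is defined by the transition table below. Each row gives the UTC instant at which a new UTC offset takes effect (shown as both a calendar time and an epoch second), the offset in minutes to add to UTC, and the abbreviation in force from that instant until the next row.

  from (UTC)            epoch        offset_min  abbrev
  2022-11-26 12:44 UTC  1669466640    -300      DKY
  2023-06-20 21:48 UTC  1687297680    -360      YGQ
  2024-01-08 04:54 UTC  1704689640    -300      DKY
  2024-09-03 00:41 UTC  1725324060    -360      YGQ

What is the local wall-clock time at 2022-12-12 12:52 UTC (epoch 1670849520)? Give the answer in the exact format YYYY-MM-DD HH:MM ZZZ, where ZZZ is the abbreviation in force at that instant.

2022-12-12 07:52 DKY

Query: 2022-12-12 12:52 UTC
Rule 1/4 (DKY, -05:00): 2022-11-26 12:44 UTC ≤ query < 2023-06-20 21:48 UTC
12·60 + 52 - 300 = 472 min
472 = 0·1440 + 472; 472 = 7·60 + 52 → 07:52, same day
→ 2022-12-12 07:52 DKY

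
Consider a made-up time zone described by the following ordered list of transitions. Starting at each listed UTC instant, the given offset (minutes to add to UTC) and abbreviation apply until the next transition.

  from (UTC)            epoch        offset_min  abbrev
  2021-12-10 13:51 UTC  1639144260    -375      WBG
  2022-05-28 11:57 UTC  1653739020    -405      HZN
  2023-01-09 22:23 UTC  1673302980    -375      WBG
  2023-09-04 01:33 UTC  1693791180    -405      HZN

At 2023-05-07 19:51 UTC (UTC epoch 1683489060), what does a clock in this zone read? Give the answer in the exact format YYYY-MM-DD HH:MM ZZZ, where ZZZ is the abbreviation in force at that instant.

2023-05-07 13:36 WBG

Query: 2023-05-07 19:51 UTC
Rule 3/4 (WBG, -06:15): 2023-01-09 22:23 UTC ≤ query < 2023-09-04 01:33 UTC
19·60 + 51 - 375 = 816 min
816 = 0·1440 + 816; 816 = 13·60 + 36 → 13:36, same day
→ 2023-05-07 13:36 WBG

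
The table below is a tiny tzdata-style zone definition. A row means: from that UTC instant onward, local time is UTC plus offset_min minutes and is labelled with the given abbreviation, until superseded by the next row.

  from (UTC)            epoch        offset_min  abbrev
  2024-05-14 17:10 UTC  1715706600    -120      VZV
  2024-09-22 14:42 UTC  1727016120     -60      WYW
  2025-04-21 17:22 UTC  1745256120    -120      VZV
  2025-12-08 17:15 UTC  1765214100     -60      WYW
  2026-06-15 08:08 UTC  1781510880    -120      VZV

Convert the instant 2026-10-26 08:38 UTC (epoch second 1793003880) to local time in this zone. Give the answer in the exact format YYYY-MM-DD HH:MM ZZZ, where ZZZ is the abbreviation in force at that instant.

2026-10-26 06:38 VZV

Query: 2026-10-26 08:38 UTC
Rule 5/5 (VZV, -02:00): 2026-06-15 08:08 UTC ≤ query < +∞
8·60 + 38 - 120 = 398 min
398 = 0·1440 + 398; 398 = 6·60 + 38 → 06:38, same day
→ 2026-10-26 06:38 VZV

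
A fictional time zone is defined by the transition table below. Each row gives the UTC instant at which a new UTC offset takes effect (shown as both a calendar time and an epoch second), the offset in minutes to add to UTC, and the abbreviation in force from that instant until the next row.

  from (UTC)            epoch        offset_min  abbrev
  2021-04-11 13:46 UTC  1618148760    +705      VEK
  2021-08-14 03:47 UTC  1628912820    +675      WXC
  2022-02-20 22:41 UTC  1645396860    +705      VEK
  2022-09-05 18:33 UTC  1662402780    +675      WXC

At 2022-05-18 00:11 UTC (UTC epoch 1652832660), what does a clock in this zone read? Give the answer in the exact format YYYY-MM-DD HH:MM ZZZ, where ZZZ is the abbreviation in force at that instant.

2022-05-18 11:56 VEK

Query: 2022-05-18 00:11 UTC
Rule 3/4 (VEK, +11:45): 2022-02-20 22:41 UTC ≤ query < 2022-09-05 18:33 UTC
0·60 + 11 + 705 = 716 min
716 = 0·1440 + 716; 716 = 11·60 + 56 → 11:56, same day
→ 2022-05-18 11:56 VEK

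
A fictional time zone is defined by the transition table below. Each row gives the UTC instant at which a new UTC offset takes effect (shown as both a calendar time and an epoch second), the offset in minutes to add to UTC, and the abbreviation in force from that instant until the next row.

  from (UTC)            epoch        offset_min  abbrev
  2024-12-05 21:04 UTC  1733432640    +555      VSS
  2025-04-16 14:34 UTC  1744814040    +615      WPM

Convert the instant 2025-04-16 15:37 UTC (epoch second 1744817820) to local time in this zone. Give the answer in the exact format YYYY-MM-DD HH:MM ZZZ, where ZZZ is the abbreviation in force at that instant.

2025-04-17 01:52 WPM

Query: 2025-04-16 15:37 UTC
Rule 2/2 (WPM, +10:15): 2025-04-16 14:34 UTC ≤ query < +∞
15·60 + 37 + 615 = 1552 min
1552 = 1·1440 + 112; 112 = 1·60 + 52 → 01:52, 2025-04-16 + 1 day = 2025-04-17
→ 2025-04-17 01:52 WPM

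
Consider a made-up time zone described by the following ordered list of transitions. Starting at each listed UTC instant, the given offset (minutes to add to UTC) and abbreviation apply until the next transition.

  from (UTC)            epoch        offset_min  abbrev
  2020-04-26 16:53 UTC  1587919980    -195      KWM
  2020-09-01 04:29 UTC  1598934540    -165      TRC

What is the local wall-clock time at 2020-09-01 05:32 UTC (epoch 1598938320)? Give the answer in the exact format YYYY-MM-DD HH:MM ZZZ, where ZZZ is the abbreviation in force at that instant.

Query: 2020-09-01 05:32 UTC
Rule 2/2 (TRC, -02:45): 2020-09-01 04:29 UTC ≤ query < +∞
5·60 + 32 - 165 = 167 min
167 = 0·1440 + 167; 167 = 2·60 + 47 → 02:47, same day
→ 2020-09-01 02:47 TRC

2020-09-01 02:47 TRC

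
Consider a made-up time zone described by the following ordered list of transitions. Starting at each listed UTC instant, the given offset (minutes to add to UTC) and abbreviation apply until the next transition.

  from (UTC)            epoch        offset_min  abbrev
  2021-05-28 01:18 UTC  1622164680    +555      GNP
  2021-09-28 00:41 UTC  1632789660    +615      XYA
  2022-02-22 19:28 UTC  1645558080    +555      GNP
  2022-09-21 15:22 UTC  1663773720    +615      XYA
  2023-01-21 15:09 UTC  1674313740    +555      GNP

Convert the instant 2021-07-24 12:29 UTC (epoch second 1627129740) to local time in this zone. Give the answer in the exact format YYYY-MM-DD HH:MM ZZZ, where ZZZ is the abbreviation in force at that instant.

2021-07-24 21:44 GNP

Query: 2021-07-24 12:29 UTC
Rule 1/5 (GNP, +09:15): 2021-05-28 01:18 UTC ≤ query < 2021-09-28 00:41 UTC
12·60 + 29 + 555 = 1304 min
1304 = 0·1440 + 1304; 1304 = 21·60 + 44 → 21:44, same day
→ 2021-07-24 21:44 GNP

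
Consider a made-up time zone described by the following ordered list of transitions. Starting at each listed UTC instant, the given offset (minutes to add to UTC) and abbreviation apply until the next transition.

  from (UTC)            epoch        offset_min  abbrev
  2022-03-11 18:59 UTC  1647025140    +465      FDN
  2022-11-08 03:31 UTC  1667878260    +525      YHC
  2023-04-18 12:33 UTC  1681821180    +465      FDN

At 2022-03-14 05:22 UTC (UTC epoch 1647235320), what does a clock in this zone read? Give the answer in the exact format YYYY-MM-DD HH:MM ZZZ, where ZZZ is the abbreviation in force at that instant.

Query: 2022-03-14 05:22 UTC
Rule 1/3 (FDN, +07:45): 2022-03-11 18:59 UTC ≤ query < 2022-11-08 03:31 UTC
5·60 + 22 + 465 = 787 min
787 = 0·1440 + 787; 787 = 13·60 + 7 → 13:07, same day
→ 2022-03-14 13:07 FDN

2022-03-14 13:07 FDN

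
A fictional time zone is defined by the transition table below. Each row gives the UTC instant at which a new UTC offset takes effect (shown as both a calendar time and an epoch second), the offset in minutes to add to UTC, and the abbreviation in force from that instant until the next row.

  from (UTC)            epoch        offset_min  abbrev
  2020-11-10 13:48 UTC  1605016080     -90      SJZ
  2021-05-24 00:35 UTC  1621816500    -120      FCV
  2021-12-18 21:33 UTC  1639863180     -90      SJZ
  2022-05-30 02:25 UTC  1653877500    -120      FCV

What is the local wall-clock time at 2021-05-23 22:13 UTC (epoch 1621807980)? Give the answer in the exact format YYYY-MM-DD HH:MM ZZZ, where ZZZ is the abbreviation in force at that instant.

Query: 2021-05-23 22:13 UTC
Rule 1/4 (SJZ, -01:30): 2020-11-10 13:48 UTC ≤ query < 2021-05-24 00:35 UTC
22·60 + 13 - 90 = 1243 min
1243 = 0·1440 + 1243; 1243 = 20·60 + 43 → 20:43, same day
→ 2021-05-23 20:43 SJZ

2021-05-23 20:43 SJZ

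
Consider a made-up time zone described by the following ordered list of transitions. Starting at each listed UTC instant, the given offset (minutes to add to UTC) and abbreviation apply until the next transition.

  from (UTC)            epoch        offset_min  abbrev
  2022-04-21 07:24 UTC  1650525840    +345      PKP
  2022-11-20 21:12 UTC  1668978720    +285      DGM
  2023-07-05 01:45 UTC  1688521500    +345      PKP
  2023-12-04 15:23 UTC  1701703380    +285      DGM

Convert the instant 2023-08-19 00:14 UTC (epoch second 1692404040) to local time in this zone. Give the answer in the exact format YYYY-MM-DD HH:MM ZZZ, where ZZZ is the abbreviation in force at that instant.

Query: 2023-08-19 00:14 UTC
Rule 3/4 (PKP, +05:45): 2023-07-05 01:45 UTC ≤ query < 2023-12-04 15:23 UTC
0·60 + 14 + 345 = 359 min
359 = 0·1440 + 359; 359 = 5·60 + 59 → 05:59, same day
→ 2023-08-19 05:59 PKP

2023-08-19 05:59 PKP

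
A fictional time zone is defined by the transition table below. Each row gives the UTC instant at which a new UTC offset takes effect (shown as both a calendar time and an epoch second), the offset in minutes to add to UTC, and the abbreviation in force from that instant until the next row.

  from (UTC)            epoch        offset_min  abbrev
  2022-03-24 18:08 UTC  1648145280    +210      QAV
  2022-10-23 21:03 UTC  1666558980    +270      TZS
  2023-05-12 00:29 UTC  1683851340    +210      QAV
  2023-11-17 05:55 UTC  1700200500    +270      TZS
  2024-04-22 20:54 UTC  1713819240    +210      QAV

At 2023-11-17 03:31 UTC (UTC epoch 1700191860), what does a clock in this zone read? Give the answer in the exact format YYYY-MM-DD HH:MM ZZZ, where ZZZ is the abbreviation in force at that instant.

Query: 2023-11-17 03:31 UTC
Rule 3/5 (QAV, +03:30): 2023-05-12 00:29 UTC ≤ query < 2023-11-17 05:55 UTC
3·60 + 31 + 210 = 421 min
421 = 0·1440 + 421; 421 = 7·60 + 1 → 07:01, same day
→ 2023-11-17 07:01 QAV

2023-11-17 07:01 QAV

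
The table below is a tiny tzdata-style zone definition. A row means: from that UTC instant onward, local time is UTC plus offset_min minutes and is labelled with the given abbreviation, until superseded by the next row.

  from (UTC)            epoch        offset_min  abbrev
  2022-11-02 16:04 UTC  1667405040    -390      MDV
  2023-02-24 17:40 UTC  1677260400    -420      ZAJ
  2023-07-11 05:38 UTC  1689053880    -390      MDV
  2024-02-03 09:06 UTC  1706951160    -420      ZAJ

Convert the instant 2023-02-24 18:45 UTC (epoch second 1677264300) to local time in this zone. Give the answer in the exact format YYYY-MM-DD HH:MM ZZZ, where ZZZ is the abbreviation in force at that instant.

Query: 2023-02-24 18:45 UTC
Rule 2/4 (ZAJ, -07:00): 2023-02-24 17:40 UTC ≤ query < 2023-07-11 05:38 UTC
18·60 + 45 - 420 = 705 min
705 = 0·1440 + 705; 705 = 11·60 + 45 → 11:45, same day
→ 2023-02-24 11:45 ZAJ

2023-02-24 11:45 ZAJ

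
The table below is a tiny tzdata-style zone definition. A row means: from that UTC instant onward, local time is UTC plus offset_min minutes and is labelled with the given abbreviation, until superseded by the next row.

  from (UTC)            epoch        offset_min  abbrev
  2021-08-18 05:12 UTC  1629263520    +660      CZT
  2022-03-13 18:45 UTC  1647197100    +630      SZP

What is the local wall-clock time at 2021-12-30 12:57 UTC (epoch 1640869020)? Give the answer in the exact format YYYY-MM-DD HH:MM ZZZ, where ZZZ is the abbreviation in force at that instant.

Query: 2021-12-30 12:57 UTC
Rule 1/2 (CZT, +11:00): 2021-08-18 05:12 UTC ≤ query < 2022-03-13 18:45 UTC
12·60 + 57 + 660 = 1437 min
1437 = 0·1440 + 1437; 1437 = 23·60 + 57 → 23:57, same day
→ 2021-12-30 23:57 CZT

2021-12-30 23:57 CZT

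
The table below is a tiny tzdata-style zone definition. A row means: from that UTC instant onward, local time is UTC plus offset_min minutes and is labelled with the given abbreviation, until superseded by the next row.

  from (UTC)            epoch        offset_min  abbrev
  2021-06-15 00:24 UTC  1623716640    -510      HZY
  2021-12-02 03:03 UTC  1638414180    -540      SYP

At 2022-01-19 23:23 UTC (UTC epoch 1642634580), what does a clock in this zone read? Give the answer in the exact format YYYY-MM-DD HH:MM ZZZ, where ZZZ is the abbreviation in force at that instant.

Query: 2022-01-19 23:23 UTC
Rule 2/2 (SYP, -09:00): 2021-12-02 03:03 UTC ≤ query < +∞
23·60 + 23 - 540 = 863 min
863 = 0·1440 + 863; 863 = 14·60 + 23 → 14:23, same day
→ 2022-01-19 14:23 SYP

2022-01-19 14:23 SYP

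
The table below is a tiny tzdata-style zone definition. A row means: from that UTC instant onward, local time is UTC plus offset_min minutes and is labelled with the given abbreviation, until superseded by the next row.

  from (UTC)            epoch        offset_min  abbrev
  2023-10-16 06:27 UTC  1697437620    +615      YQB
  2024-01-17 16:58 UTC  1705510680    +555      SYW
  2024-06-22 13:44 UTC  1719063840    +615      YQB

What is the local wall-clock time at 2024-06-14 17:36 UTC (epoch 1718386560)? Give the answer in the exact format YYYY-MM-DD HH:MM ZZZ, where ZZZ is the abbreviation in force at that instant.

Query: 2024-06-14 17:36 UTC
Rule 2/3 (SYW, +09:15): 2024-01-17 16:58 UTC ≤ query < 2024-06-22 13:44 UTC
17·60 + 36 + 555 = 1611 min
1611 = 1·1440 + 171; 171 = 2·60 + 51 → 02:51, 2024-06-14 + 1 day = 2024-06-15
→ 2024-06-15 02:51 SYW

2024-06-15 02:51 SYW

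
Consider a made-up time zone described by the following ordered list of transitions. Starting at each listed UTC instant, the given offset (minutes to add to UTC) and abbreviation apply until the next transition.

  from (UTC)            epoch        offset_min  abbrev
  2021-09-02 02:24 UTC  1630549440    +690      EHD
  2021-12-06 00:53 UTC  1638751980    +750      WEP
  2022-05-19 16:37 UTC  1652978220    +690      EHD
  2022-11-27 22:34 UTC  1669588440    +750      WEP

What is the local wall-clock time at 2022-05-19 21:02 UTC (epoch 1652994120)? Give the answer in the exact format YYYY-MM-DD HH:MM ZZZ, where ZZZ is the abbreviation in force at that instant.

Query: 2022-05-19 21:02 UTC
Rule 3/4 (EHD, +11:30): 2022-05-19 16:37 UTC ≤ query < 2022-11-27 22:34 UTC
21·60 + 2 + 690 = 1952 min
1952 = 1·1440 + 512; 512 = 8·60 + 32 → 08:32, 2022-05-19 + 1 day = 2022-05-20
→ 2022-05-20 08:32 EHD

2022-05-20 08:32 EHD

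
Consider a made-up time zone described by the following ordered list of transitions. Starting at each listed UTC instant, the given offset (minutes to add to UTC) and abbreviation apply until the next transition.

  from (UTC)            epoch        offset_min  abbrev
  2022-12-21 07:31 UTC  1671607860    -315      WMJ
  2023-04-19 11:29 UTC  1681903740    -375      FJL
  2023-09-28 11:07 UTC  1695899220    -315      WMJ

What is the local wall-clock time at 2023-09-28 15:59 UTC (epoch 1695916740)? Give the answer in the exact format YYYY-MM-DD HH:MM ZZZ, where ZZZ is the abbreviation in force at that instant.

Query: 2023-09-28 15:59 UTC
Rule 3/3 (WMJ, -05:15): 2023-09-28 11:07 UTC ≤ query < +∞
15·60 + 59 - 315 = 644 min
644 = 0·1440 + 644; 644 = 10·60 + 44 → 10:44, same day
→ 2023-09-28 10:44 WMJ

2023-09-28 10:44 WMJ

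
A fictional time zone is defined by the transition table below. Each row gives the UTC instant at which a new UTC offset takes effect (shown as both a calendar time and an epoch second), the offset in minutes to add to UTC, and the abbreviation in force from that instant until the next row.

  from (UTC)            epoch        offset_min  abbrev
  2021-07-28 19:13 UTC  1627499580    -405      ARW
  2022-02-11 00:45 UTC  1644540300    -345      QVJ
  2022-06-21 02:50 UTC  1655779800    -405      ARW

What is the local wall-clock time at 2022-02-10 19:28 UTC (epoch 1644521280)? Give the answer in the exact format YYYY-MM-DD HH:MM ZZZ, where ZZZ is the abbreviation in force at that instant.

2022-02-10 12:43 ARW

Query: 2022-02-10 19:28 UTC
Rule 1/3 (ARW, -06:45): 2021-07-28 19:13 UTC ≤ query < 2022-02-11 00:45 UTC
19·60 + 28 - 405 = 763 min
763 = 0·1440 + 763; 763 = 12·60 + 43 → 12:43, same day
→ 2022-02-10 12:43 ARW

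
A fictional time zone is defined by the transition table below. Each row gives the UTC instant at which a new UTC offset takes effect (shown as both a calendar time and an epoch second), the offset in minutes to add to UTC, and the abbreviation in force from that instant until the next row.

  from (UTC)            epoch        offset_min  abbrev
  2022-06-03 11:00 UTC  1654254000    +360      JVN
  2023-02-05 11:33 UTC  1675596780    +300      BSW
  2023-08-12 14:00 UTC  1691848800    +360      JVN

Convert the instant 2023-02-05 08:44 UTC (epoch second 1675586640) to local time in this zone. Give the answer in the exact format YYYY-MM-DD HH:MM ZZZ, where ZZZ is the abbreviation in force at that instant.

Query: 2023-02-05 08:44 UTC
Rule 1/3 (JVN, +06:00): 2022-06-03 11:00 UTC ≤ query < 2023-02-05 11:33 UTC
8·60 + 44 + 360 = 884 min
884 = 0·1440 + 884; 884 = 14·60 + 44 → 14:44, same day
→ 2023-02-05 14:44 JVN

2023-02-05 14:44 JVN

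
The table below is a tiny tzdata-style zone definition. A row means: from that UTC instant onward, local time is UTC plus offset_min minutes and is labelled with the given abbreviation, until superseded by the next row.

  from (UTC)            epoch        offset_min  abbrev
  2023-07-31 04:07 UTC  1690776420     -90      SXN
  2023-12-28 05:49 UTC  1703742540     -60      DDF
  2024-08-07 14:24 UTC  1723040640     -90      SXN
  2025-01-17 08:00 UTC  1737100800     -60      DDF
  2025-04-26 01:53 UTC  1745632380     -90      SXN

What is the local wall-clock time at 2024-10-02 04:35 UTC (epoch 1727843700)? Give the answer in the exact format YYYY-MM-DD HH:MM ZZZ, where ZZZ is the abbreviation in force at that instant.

Query: 2024-10-02 04:35 UTC
Rule 3/5 (SXN, -01:30): 2024-08-07 14:24 UTC ≤ query < 2025-01-17 08:00 UTC
4·60 + 35 - 90 = 185 min
185 = 0·1440 + 185; 185 = 3·60 + 5 → 03:05, same day
→ 2024-10-02 03:05 SXN

2024-10-02 03:05 SXN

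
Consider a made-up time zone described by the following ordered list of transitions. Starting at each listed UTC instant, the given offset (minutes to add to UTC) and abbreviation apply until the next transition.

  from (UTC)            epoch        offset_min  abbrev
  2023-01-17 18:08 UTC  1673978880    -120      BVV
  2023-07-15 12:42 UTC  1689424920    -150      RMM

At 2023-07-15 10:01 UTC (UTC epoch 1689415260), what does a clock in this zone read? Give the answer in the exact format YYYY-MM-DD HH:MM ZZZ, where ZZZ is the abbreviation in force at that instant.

2023-07-15 08:01 BVV

Query: 2023-07-15 10:01 UTC
Rule 1/2 (BVV, -02:00): 2023-01-17 18:08 UTC ≤ query < 2023-07-15 12:42 UTC
10·60 + 1 - 120 = 481 min
481 = 0·1440 + 481; 481 = 8·60 + 1 → 08:01, same day
→ 2023-07-15 08:01 BVV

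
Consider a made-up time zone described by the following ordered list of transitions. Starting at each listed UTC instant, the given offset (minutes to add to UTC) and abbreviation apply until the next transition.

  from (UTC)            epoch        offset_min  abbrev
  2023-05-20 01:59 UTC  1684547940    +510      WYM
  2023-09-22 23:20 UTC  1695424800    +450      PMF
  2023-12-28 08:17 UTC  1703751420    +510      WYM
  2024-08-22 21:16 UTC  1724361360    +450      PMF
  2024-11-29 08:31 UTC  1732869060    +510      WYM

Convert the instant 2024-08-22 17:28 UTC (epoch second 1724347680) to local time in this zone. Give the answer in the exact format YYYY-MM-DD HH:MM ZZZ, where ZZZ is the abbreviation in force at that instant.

Query: 2024-08-22 17:28 UTC
Rule 3/5 (WYM, +08:30): 2023-12-28 08:17 UTC ≤ query < 2024-08-22 21:16 UTC
17·60 + 28 + 510 = 1558 min
1558 = 1·1440 + 118; 118 = 1·60 + 58 → 01:58, 2024-08-22 + 1 day = 2024-08-23
→ 2024-08-23 01:58 WYM

2024-08-23 01:58 WYM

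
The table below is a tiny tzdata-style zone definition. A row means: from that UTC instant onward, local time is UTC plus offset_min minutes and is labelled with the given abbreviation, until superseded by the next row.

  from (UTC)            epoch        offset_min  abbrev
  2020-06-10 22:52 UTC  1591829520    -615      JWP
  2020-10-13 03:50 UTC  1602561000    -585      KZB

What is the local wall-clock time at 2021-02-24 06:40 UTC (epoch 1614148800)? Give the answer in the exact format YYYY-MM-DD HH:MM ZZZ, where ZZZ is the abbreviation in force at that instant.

2021-02-23 20:55 KZB

Query: 2021-02-24 06:40 UTC
Rule 2/2 (KZB, -09:45): 2020-10-13 03:50 UTC ≤ query < +∞
6·60 + 40 - 585 = -185 min
-185 = -1·1440 + 1255; 1255 = 20·60 + 55 → 20:55, 2021-02-24 - 1 day = 2021-02-23
→ 2021-02-23 20:55 KZB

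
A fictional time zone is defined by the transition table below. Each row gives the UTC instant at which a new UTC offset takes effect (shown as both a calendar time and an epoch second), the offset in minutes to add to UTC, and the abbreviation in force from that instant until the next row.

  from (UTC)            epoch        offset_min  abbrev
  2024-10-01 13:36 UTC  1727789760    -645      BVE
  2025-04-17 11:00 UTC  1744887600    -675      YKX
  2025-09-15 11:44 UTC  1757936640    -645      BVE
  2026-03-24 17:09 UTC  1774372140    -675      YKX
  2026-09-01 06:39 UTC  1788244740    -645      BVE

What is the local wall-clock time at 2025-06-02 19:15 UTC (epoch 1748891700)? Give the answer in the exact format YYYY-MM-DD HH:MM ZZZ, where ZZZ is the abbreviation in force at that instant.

2025-06-02 08:00 YKX

Query: 2025-06-02 19:15 UTC
Rule 2/5 (YKX, -11:15): 2025-04-17 11:00 UTC ≤ query < 2025-09-15 11:44 UTC
19·60 + 15 - 675 = 480 min
480 = 0·1440 + 480; 480 = 8·60 + 0 → 08:00, same day
→ 2025-06-02 08:00 YKX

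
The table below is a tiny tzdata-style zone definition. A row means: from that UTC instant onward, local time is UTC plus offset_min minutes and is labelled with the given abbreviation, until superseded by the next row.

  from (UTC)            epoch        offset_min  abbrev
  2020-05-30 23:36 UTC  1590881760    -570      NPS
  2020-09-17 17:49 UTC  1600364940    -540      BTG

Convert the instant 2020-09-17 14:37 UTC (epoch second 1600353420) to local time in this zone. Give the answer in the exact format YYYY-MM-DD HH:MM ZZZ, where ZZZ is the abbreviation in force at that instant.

2020-09-17 05:07 NPS

Query: 2020-09-17 14:37 UTC
Rule 1/2 (NPS, -09:30): 2020-05-30 23:36 UTC ≤ query < 2020-09-17 17:49 UTC
14·60 + 37 - 570 = 307 min
307 = 0·1440 + 307; 307 = 5·60 + 7 → 05:07, same day
→ 2020-09-17 05:07 NPS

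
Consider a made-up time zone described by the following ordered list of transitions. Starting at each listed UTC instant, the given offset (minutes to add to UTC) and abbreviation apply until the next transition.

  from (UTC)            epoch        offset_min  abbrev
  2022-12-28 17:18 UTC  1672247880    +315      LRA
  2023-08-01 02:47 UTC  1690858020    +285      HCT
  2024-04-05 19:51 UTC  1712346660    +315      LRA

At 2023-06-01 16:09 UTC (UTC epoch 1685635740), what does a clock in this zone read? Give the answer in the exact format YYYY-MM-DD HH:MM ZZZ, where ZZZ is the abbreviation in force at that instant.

Query: 2023-06-01 16:09 UTC
Rule 1/3 (LRA, +05:15): 2022-12-28 17:18 UTC ≤ query < 2023-08-01 02:47 UTC
16·60 + 9 + 315 = 1284 min
1284 = 0·1440 + 1284; 1284 = 21·60 + 24 → 21:24, same day
→ 2023-06-01 21:24 LRA

2023-06-01 21:24 LRA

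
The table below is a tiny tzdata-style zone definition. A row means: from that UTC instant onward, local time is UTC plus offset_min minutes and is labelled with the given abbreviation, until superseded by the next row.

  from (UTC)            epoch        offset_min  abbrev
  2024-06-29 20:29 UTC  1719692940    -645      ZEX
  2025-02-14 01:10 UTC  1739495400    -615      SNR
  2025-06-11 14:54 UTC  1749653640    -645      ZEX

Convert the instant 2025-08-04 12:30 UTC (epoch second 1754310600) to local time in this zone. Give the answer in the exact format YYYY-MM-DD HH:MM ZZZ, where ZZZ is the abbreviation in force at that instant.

Query: 2025-08-04 12:30 UTC
Rule 3/3 (ZEX, -10:45): 2025-06-11 14:54 UTC ≤ query < +∞
12·60 + 30 - 645 = 105 min
105 = 0·1440 + 105; 105 = 1·60 + 45 → 01:45, same day
→ 2025-08-04 01:45 ZEX

2025-08-04 01:45 ZEX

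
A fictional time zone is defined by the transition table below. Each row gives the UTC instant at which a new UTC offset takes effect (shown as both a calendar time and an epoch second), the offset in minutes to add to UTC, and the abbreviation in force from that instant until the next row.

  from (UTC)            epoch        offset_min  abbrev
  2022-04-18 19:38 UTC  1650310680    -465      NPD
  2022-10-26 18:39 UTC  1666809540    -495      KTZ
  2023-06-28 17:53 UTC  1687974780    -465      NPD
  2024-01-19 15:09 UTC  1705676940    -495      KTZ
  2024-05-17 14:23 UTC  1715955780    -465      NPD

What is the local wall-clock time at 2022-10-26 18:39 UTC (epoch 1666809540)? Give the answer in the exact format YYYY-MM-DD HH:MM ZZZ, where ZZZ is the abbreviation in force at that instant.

Query: 2022-10-26 18:39 UTC
Rule 2/5 (KTZ, -08:15): 2022-10-26 18:39 UTC ≤ query < 2023-06-28 17:53 UTC
18·60 + 39 - 495 = 624 min
624 = 0·1440 + 624; 624 = 10·60 + 24 → 10:24, same day
→ 2022-10-26 10:24 KTZ

2022-10-26 10:24 KTZ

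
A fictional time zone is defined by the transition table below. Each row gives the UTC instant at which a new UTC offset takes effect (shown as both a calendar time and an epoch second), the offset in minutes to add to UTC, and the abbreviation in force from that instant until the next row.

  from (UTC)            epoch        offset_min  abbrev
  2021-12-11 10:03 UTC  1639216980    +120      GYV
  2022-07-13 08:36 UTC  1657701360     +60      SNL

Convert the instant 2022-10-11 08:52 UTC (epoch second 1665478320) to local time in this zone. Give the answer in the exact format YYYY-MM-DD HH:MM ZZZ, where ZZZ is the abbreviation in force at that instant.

2022-10-11 09:52 SNL

Query: 2022-10-11 08:52 UTC
Rule 2/2 (SNL, +01:00): 2022-07-13 08:36 UTC ≤ query < +∞
8·60 + 52 + 60 = 592 min
592 = 0·1440 + 592; 592 = 9·60 + 52 → 09:52, same day
→ 2022-10-11 09:52 SNL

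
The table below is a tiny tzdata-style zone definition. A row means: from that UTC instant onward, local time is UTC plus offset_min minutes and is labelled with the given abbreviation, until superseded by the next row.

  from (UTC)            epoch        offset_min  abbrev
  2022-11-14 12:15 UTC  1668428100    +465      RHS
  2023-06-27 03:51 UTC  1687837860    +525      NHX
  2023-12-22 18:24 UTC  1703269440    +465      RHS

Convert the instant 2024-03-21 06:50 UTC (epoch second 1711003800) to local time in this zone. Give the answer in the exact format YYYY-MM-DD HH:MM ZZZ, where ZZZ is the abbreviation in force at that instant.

Query: 2024-03-21 06:50 UTC
Rule 3/3 (RHS, +07:45): 2023-12-22 18:24 UTC ≤ query < +∞
6·60 + 50 + 465 = 875 min
875 = 0·1440 + 875; 875 = 14·60 + 35 → 14:35, same day
→ 2024-03-21 14:35 RHS

2024-03-21 14:35 RHS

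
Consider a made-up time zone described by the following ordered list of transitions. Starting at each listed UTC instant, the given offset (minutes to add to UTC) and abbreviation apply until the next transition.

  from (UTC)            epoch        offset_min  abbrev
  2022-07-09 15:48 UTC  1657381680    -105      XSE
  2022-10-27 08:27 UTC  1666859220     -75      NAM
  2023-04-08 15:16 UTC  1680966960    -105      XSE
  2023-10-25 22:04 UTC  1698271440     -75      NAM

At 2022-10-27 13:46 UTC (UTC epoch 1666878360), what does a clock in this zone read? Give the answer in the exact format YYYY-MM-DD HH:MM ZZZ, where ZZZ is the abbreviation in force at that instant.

Query: 2022-10-27 13:46 UTC
Rule 2/4 (NAM, -01:15): 2022-10-27 08:27 UTC ≤ query < 2023-04-08 15:16 UTC
13·60 + 46 - 75 = 751 min
751 = 0·1440 + 751; 751 = 12·60 + 31 → 12:31, same day
→ 2022-10-27 12:31 NAM

2022-10-27 12:31 NAM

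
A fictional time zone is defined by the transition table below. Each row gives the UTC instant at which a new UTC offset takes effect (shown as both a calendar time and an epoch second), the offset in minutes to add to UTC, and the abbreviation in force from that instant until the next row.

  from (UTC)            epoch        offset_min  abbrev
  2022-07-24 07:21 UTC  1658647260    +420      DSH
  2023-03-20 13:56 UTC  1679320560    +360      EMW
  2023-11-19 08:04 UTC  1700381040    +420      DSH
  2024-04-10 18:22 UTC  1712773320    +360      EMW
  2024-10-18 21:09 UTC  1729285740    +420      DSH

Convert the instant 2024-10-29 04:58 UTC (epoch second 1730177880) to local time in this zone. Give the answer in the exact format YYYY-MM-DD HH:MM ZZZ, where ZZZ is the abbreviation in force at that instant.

2024-10-29 11:58 DSH

Query: 2024-10-29 04:58 UTC
Rule 5/5 (DSH, +07:00): 2024-10-18 21:09 UTC ≤ query < +∞
4·60 + 58 + 420 = 718 min
718 = 0·1440 + 718; 718 = 11·60 + 58 → 11:58, same day
→ 2024-10-29 11:58 DSH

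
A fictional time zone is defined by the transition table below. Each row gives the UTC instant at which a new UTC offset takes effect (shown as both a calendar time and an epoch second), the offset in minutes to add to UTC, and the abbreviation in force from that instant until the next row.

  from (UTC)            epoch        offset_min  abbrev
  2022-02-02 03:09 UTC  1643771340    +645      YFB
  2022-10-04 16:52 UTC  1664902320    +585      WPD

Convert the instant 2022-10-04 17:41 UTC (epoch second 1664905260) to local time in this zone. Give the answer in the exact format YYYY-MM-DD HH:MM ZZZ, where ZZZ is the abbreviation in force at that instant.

2022-10-05 03:26 WPD

Query: 2022-10-04 17:41 UTC
Rule 2/2 (WPD, +09:45): 2022-10-04 16:52 UTC ≤ query < +∞
17·60 + 41 + 585 = 1646 min
1646 = 1·1440 + 206; 206 = 3·60 + 26 → 03:26, 2022-10-04 + 1 day = 2022-10-05
→ 2022-10-05 03:26 WPD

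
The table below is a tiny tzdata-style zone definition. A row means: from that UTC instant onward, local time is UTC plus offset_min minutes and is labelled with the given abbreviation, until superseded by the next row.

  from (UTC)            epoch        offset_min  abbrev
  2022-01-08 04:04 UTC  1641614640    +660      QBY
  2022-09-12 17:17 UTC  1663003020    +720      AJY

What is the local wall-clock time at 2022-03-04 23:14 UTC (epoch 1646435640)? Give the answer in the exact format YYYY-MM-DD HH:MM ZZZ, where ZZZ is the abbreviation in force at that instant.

Query: 2022-03-04 23:14 UTC
Rule 1/2 (QBY, +11:00): 2022-01-08 04:04 UTC ≤ query < 2022-09-12 17:17 UTC
23·60 + 14 + 660 = 2054 min
2054 = 1·1440 + 614; 614 = 10·60 + 14 → 10:14, 2022-03-04 + 1 day = 2022-03-05
→ 2022-03-05 10:14 QBY

2022-03-05 10:14 QBY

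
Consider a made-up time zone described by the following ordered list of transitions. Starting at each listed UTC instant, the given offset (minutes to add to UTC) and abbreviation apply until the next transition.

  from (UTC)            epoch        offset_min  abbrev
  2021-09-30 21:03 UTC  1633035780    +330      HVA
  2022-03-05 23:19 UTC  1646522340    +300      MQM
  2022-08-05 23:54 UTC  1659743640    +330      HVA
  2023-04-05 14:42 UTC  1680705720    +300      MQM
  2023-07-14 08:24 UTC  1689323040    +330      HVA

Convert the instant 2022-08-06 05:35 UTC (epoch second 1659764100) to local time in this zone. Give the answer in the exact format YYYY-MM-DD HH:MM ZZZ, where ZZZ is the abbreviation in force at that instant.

2022-08-06 11:05 HVA

Query: 2022-08-06 05:35 UTC
Rule 3/5 (HVA, +05:30): 2022-08-05 23:54 UTC ≤ query < 2023-04-05 14:42 UTC
5·60 + 35 + 330 = 665 min
665 = 0·1440 + 665; 665 = 11·60 + 5 → 11:05, same day
→ 2022-08-06 11:05 HVA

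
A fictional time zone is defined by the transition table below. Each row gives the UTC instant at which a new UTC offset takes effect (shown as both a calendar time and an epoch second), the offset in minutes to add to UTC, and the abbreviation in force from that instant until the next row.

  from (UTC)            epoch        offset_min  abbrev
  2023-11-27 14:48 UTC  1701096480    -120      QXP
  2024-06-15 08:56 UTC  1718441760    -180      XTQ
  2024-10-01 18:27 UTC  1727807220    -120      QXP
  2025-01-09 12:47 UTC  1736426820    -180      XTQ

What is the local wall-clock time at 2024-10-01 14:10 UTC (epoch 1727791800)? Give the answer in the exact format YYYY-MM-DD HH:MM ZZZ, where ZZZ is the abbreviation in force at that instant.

2024-10-01 11:10 XTQ

Query: 2024-10-01 14:10 UTC
Rule 2/4 (XTQ, -03:00): 2024-06-15 08:56 UTC ≤ query < 2024-10-01 18:27 UTC
14·60 + 10 - 180 = 670 min
670 = 0·1440 + 670; 670 = 11·60 + 10 → 11:10, same day
→ 2024-10-01 11:10 XTQ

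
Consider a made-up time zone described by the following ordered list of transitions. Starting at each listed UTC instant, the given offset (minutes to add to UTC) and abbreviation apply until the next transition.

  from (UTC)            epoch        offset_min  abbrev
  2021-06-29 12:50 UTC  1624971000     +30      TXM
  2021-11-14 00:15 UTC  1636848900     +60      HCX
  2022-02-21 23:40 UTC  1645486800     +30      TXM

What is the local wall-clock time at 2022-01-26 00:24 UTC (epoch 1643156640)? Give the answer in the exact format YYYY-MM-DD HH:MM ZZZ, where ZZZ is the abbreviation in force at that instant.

Query: 2022-01-26 00:24 UTC
Rule 2/3 (HCX, +01:00): 2021-11-14 00:15 UTC ≤ query < 2022-02-21 23:40 UTC
0·60 + 24 + 60 = 84 min
84 = 0·1440 + 84; 84 = 1·60 + 24 → 01:24, same day
→ 2022-01-26 01:24 HCX

2022-01-26 01:24 HCX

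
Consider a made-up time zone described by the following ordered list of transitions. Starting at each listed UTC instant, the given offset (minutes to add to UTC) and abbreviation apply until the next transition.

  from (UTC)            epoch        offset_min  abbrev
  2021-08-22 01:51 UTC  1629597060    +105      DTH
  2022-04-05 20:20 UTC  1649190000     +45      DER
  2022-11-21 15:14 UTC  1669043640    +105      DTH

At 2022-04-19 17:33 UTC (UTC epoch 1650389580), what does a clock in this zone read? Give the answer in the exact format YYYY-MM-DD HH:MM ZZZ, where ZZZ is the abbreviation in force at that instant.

2022-04-19 18:18 DER

Query: 2022-04-19 17:33 UTC
Rule 2/3 (DER, +00:45): 2022-04-05 20:20 UTC ≤ query < 2022-11-21 15:14 UTC
17·60 + 33 + 45 = 1098 min
1098 = 0·1440 + 1098; 1098 = 18·60 + 18 → 18:18, same day
→ 2022-04-19 18:18 DER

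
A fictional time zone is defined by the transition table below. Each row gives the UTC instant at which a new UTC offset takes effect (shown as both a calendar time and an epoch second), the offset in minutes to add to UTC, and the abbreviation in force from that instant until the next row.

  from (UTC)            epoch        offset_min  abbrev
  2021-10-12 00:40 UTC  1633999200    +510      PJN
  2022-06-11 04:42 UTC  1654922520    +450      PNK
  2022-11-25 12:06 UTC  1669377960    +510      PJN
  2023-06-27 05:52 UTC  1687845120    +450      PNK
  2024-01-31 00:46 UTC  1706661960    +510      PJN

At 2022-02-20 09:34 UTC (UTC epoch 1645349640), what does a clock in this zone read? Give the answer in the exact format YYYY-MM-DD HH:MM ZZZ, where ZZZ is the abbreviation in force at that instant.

2022-02-20 18:04 PJN

Query: 2022-02-20 09:34 UTC
Rule 1/5 (PJN, +08:30): 2021-10-12 00:40 UTC ≤ query < 2022-06-11 04:42 UTC
9·60 + 34 + 510 = 1084 min
1084 = 0·1440 + 1084; 1084 = 18·60 + 4 → 18:04, same day
→ 2022-02-20 18:04 PJN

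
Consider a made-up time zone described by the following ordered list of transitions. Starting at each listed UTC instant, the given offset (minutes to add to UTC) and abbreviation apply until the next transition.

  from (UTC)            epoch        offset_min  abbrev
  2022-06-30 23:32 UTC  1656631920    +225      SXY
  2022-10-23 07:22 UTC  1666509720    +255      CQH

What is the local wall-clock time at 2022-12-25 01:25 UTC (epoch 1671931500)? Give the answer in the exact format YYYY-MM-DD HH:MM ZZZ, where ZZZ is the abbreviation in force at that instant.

2022-12-25 05:40 CQH

Query: 2022-12-25 01:25 UTC
Rule 2/2 (CQH, +04:15): 2022-10-23 07:22 UTC ≤ query < +∞
1·60 + 25 + 255 = 340 min
340 = 0·1440 + 340; 340 = 5·60 + 40 → 05:40, same day
→ 2022-12-25 05:40 CQH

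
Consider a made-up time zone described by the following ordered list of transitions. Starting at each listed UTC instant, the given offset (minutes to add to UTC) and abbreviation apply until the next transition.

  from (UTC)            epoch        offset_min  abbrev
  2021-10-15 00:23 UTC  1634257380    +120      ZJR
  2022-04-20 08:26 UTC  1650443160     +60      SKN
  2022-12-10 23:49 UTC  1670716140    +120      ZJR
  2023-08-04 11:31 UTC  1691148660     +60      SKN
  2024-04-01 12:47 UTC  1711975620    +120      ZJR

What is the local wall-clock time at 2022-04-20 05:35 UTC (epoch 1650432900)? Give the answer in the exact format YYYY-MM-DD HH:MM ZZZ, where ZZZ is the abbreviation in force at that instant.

Query: 2022-04-20 05:35 UTC
Rule 1/5 (ZJR, +02:00): 2021-10-15 00:23 UTC ≤ query < 2022-04-20 08:26 UTC
5·60 + 35 + 120 = 455 min
455 = 0·1440 + 455; 455 = 7·60 + 35 → 07:35, same day
→ 2022-04-20 07:35 ZJR

2022-04-20 07:35 ZJR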